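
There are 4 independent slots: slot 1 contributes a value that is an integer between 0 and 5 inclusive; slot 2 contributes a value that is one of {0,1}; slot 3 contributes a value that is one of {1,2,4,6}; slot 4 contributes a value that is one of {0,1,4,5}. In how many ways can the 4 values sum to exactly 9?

20

The generating function for the choices is (1 + q + q² + q³ + q⁴ + q⁵)·(1 + q)·(q + q² + q⁴ + q⁶)·(1 + q + q⁴ + q⁵); the count is [q⁹].
(1 + q + q² + q³ + q⁴ + q⁵) has coefficients 1,1,1,1,1,1 for degrees 0…5.
(1 + q) has coefficients 1,1,0,0,0,0,0,0,0,0 for degrees 0…9.
Multiplying by (q + q² + q⁴ + q⁶) gives running coefficients 0,1,2,1,1,1,1,1,0,0 for degrees 0…9.
Finally multiplying by (1 + q + q⁴ + q⁵), the product of all factors after the first has coefficients 0,1,3,3,2,3,5,5,3,2 for degrees 0…9.
[q⁹] = 1·2 + 1·3 + 1·5 + 1·5 + 1·3 + 1·2 = 20.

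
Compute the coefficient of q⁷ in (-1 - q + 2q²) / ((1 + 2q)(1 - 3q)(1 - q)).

Partial fractions give a closed form: a_n = (-1)·3^n.
At n = 7: a_7 = -2187.

-2187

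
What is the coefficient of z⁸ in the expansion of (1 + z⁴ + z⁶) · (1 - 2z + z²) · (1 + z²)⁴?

(1 + z⁴ + z⁶) has coefficients 1,0,0,0,1,0,1 for degrees 0…6.
(1 - 2z + z²) has coefficients 1,-2,1,0,0,0,0,0,0 for degrees 0…8.
Finally multiplying by (1 + z²)⁴, the product of all factors after the first has coefficients 1,-2,5,-8,10,-12,10,-8,5 for degrees 0…8.
[z⁸] = 1·5 + 1·10 + 1·5 = 20.

20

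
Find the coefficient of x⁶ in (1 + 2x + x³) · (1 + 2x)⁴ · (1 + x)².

232

(1 + 2x + x³) has coefficients 1,2,0,1 for degrees 0…3.
(1 + 2x)⁴ has coefficients 1,8,24,32,16,0,0 for degrees 0…6.
Finally multiplying by (1 + x)², the product of all factors after the first has coefficients 1,10,41,88,104,64,16 for degrees 0…6.
[x⁶] = 1·16 + 2·64 + 1·88 = 232.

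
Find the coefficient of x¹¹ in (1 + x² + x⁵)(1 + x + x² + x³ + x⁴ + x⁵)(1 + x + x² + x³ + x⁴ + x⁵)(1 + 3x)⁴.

(1 + x² + x⁵) has coefficients 1,0,1,0,0,1 for degrees 0…5.
(1 + x + x² + x³ + x⁴ + x⁵) has coefficients 1,1,1,1,1,1,0,0,0,0,0,0 for degrees 0…11.
Multiplying by (1 + x + x² + x³ + x⁴ + x⁵) gives running coefficients 1,2,3,4,5,6,5,4,3,2,1,0 for degrees 0…11.
Finally multiplying by (1 + 3x)⁴, the product of all factors after the first has coefficients 1,14,81,256,512,768,1022,1252,1374,1280,1024,768 for degrees 0…11.
[x¹¹] = 1·768 + 1·1280 + 1·1022 = 3070.

3070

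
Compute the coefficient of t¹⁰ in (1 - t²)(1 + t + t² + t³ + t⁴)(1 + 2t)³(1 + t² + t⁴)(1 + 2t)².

(1 - t²) has coefficients 1,0,-1 for degrees 0…2.
(1 + t + t² + t³ + t⁴) has coefficients 1,1,1,1,1,0,0,0,0,0,0 for degrees 0…10.
Multiplying by (1 + 2t)³ gives running coefficients 1,7,19,27,27,26,20,8,0,0,0 for degrees 0…10.
Multiplying by (1 + t² + t⁴) gives running coefficients 1,7,20,34,47,60,66,61,47,34,20 for degrees 0…10.
Finally multiplying by (1 + 2t)², the product of all factors after the first has coefficients 1,11,52,142,263,384,494,565,555,466,344 for degrees 0…10.
[t¹⁰] = 1·344 − 1·555 = -211.

-211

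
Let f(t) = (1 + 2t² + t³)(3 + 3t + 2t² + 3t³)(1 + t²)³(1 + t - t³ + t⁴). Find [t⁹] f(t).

(1 + 2t² + t³) has coefficients 1,0,2,1 for degrees 0…3.
(3 + 3t + 2t² + 3t³) has coefficients 3,3,2,3,0,0,0,0,0,0 for degrees 0…9.
Multiplying by (1 + t²)³ gives running coefficients 3,3,11,12,15,18,9,12,2,3 for degrees 0…9.
Finally multiplying by (1 + t - t³ + t⁴), the product of all factors after the first has coefficients 3,6,14,20,27,25,26,18,11,14 for degrees 0…9.
[t⁹] = 1·14 + 2·18 + 1·26 = 76.

76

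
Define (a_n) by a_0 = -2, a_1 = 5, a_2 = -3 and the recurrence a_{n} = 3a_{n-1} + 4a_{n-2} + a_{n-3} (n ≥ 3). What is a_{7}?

The ordinary generating function has denominator 1 - 3x - 4x^2 - x^3.
Iterating the recurrence: a_0,…,a_{7} = -2, 5, -3, 9, 20, 93, 368, 1496.

1496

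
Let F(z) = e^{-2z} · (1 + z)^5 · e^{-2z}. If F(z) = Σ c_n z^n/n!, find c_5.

-104

The EGF product rule gives c_5 = Σ_{k_1+k_2+k_3=5} C(5; k_1,k_2,k_3) · ∏ g_i(k_i), where e^{-2z} gives (-2)^k; (1+z)^5 gives the falling factorial (5)_k; e^{-2z} gives (-2)^k.
g_1(k) for k = 0…5: 1, -2, 4, -8, 16, -32.
g_2(k) for k = 0…5: 1, 5, 20, 60, 120, 120.
g_3(k) for k = 0…5: 1, -2, 4, -8, 16, -32.
First combine the last two factors: h(k) = Σ_j C(k,j)·g_2(j)·g_3(k−j) for k = 0…5: 1, 3, 4, -8, -24, 88.
c_5 = Σ_k C(5,k)·g_1(k)·h(5−k) = 1·1·88 + 5·(-2)·(-24) + 10·4·(-8) + 10·(-8)·4 + 5·16·3 + 1·(-32)·1 = 88 + 240 − 320 − 320 + 240 − 32 = -104.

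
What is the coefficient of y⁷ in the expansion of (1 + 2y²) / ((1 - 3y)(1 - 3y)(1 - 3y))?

The denominator gives the recurrence a_n = 9a_(n−1) − 27a_(n−2) + 27a_(n−3) for n ≥ 3; the numerator fixes a_0 = 1, a_1 = 9, a_2 = 56.
Iterating: 1, 9, 56, 288, 1323, 5643, 22842, 88938, so a_7 = 88938.

88938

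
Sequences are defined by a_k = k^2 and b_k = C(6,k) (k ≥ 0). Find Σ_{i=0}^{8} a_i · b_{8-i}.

This is [x^8] in the product of the two ordinary generating functions.
Σ = 0·0 + 1·0 + 4·1 + 9·6 + 16·15 + 25·20 + 36·15 + 49·6 + 64·1 = 1696.

1696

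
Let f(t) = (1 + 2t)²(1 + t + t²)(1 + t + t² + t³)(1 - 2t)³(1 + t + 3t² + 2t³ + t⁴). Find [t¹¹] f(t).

(1 + 2t)² has coefficients 1,4,4 for degrees 0…2.
(1 + t + t²) has coefficients 1,1,1,0,0,0,0,0,0,0,0,0 for degrees 0…11.
Multiplying by (1 + t + t² + t³) gives running coefficients 1,2,3,3,2,1,0,0,0,0,0,0 for degrees 0…11.
Multiplying by (1 - 2t)³ gives running coefficients 1,-4,3,1,4,1,-6,-4,-8,0,0,0 for degrees 0…11.
Finally multiplying by (1 + t + 3t² + 2t³ + t⁴), the product of all factors after the first has coefficients 1,-3,2,-6,7,10,12,2,-24,-31,-38,-20 for degrees 0…11.
[t¹¹] = 1·(-20) + 4·(-38) + 4·(-31) = -296.

-296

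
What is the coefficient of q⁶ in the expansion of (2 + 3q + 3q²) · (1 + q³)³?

(2 + 3q + 3q²) has coefficients 2,3,3 for degrees 0…2.
(1 + q³)³ has coefficients 1,0,0,3,0,0,3 for degrees 0…6.
[q⁶] = 2·3 + 3·0 + 3·0 = 6.

6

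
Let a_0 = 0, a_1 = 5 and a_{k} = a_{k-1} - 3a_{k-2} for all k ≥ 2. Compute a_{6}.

The ordinary generating function has denominator 1 - y + 3y^2.
Iterating the recurrence: a_0,…,a_{6} = 0, 5, 5, -10, -25, 5, 80.

80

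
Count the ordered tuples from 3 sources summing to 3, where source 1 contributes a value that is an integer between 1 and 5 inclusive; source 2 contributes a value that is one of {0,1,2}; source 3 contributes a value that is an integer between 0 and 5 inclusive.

The generating function for the choices is (q + q^2 + q^3 + q^4 + q^5)·(1 + q + q^2)·(1 + q + q^2 + q^3 + q^4 + q^5); the count is [q^3].
(q + q^2 + q^3 + q^4 + q^5) has coefficients 0,1,1,1 for degrees 0…3.
(1 + q + q^2) has coefficients 1,1,1,0 for degrees 0…3.
Finally multiplying by (1 + q + q^2 + q^3 + q^4 + q^5), the product of all factors after the first has coefficients 1,2,3,3 for degrees 0…3.
[q^3] = 1·3 + 1·2 + 1·1 = 6.

6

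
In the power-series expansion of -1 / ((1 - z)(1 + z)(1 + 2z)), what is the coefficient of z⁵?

42

The denominator gives the recurrence a_n = −2a_(n−1) + a_(n−2) + 2a_(n−3) for n ≥ 3; the numerator fixes a_0 = -1, a_1 = 2, a_2 = -5.
Iterating: -1, 2, -5, 10, -21, 42, so a_5 = 42.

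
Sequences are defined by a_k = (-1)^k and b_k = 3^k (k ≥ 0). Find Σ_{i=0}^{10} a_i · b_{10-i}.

The convolution is the t^10 coefficient of A(t)B(t).
Σ = 1·59049 − 1·19683 + 1·6561 − 1·2187 + 1·729 − 1·243 + 1·81 − 1·27 + 1·9 − 1·3 + 1·1 = 44287.

44287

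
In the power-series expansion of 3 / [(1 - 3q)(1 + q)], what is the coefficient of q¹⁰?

132861

Partial fractions give a closed form: a_n = (9/4)·3^n + (3/4)·(-1)^n.
At n = 10: a_10 = 132861.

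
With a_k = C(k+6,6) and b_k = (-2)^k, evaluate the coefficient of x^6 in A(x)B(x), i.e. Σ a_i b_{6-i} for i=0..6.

The convolution is the t^6 coefficient of A(t)B(t).
Σ = 1·64 + 7·(-32) + 28·16 + 84·(-8) + 210·4 + 462·(-2) + 924·1 = 456.

456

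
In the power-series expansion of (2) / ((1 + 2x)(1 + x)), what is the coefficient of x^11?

-8190

Partial fractions give a closed form: a_n = (4)·(-2)^n + (-2)·(-1)^n.
At n = 11: a_11 = -8190.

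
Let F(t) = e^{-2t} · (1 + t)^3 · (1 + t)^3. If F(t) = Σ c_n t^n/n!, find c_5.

-32

The EGF product rule gives c_5 = Σ_{k_1+k_2+k_3=5} C(5; k_1,k_2,k_3) · ∏ g_i(k_i), where e^{-2t} gives (-2)^k; (1+t)^3 gives the falling factorial (3)_k; (1+t)^3 gives the falling factorial (3)_k.
g_1(k) for k = 0…5: 1, -2, 4, -8, 16, -32.
g_2(k) for k = 0…5: 1, 3, 6, 6, 0, 0.
g_3(k) for k = 0…5: 1, 3, 6, 6, 0, 0.
First combine the last two factors: h(k) = Σ_j C(k,j)·g_2(j)·g_3(k−j) for k = 0…5: 1, 6, 30, 120, 360, 720.
c_5 = Σ_k C(5,k)·g_1(k)·h(5−k) = 1·1·720 + 5·(-2)·360 + 10·4·120 + 10·(-8)·30 + 5·16·6 + 1·(-32)·1 = 720 − 3600 + 4800 − 2400 + 480 − 32 = -32.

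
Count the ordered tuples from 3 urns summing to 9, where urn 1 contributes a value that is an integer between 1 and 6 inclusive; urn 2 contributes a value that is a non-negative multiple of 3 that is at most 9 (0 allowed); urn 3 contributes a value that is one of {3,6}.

The generating function for the choices is (x + x² + x³ + x⁴ + x⁵ + x⁶)·(1 + x³ + x⁶ + x⁹)·(x³ + x⁶); the count is [x⁹].
(x + x² + x³ + x⁴ + x⁵ + x⁶) has coefficients 0,1,1,1,1,1,1 for degrees 0…6.
(1 + x³ + x⁶ + x⁹) has coefficients 1,0,0,1,0,0,1,0,0,1 for degrees 0…9.
Finally multiplying by (x³ + x⁶), the product of all factors after the first has coefficients 0,0,0,1,0,0,2,0,0,2 for degrees 0…9.
[x⁹] = 1·0 + 1·0 + 1·2 + 1·0 + 1·0 + 1·1 = 3.

3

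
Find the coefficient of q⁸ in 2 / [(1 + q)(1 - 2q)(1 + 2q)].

Partial fractions give a closed form: a_n = (-2/3)·(-1)^n + (2/3)·2^n + (2)·(-2)^n.
At n = 8: a_8 = 682.

682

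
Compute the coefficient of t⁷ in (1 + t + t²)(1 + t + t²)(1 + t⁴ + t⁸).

2

(1 + t + t²) has coefficients 1,1,1 for degrees 0…2.
(1 + t + t²) has coefficients 1,1,1,0,0,0,0,0 for degrees 0…7.
Finally multiplying by (1 + t⁴ + t⁸), the product of all factors after the first has coefficients 1,1,1,0,1,1,1,0 for degrees 0…7.
[t⁷] = 1·0 + 1·1 + 1·1 = 2.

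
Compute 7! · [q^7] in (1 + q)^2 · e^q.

57

The EGF product rule gives c_7 = Σ_{k_1+k_2=7} C(7; k_1,k_2) · ∏ g_i(k_i), where (1+q)^2 gives the falling factorial (2)_k; e^q gives (1)^k.
g_1(k) for k = 0…7: 1, 2, 2, 0, 0, 0, 0, 0.
g_2(k) for k = 0…7: 1, 1, 1, 1, 1, 1, 1, 1.
c_7 = Σ_k C(7,k)·g_1(k)·g_2(7−k) = 1·1·1 + 7·2·1 + 21·2·1 = 1 + 14 + 42 = 57.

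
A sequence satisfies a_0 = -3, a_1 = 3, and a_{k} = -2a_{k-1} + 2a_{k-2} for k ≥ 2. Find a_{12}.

-259392

The ordinary generating function has denominator 1 + 2y - 2y^2.
Iterating the recurrence: a_0,…,a_{12} = -3, 3, -12, 30, -84, 228, -624, 1704, -4656, 12720, -34752, 94944, -259392.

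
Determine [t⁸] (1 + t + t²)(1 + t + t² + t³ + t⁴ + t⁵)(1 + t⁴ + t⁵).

6

(1 + t + t²) has coefficients 1,1,1 for degrees 0…2.
(1 + t + t² + t³ + t⁴ + t⁵) has coefficients 1,1,1,1,1,1,0,0,0 for degrees 0…8.
Finally multiplying by (1 + t⁴ + t⁵), the product of all factors after the first has coefficients 1,1,1,1,2,3,2,2,2 for degrees 0…8.
[t⁸] = 1·2 + 1·2 + 1·2 = 6.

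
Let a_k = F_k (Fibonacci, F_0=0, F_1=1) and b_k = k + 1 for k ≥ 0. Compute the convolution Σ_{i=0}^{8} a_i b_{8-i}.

133

This is [x^8] in the product of the two ordinary generating functions.
Σ = 0·9 + 1·8 + 1·7 + 2·6 + 3·5 + 5·4 + 8·3 + 13·2 + 21·1 = 133.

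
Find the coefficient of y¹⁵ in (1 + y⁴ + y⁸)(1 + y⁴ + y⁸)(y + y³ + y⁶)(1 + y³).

2

(1 + y⁴ + y⁸) has coefficients 1,0,0,0,1,0,0,0,1 for degrees 0…8.
(1 + y⁴ + y⁸) has coefficients 1,0,0,0,1,0,0,0,1,0,0,0,0,0,0,0 for degrees 0…15.
Multiplying by (y + y³ + y⁶) gives running coefficients 0,1,0,1,0,1,1,1,0,1,1,1,0,0,1,0 for degrees 0…15.
Finally multiplying by (1 + y³), the product of all factors after the first has coefficients 0,1,0,1,1,1,2,1,1,2,2,1,1,1,2,0 for degrees 0…15.
[y¹⁵] = 1·0 + 1·1 + 1·1 = 2.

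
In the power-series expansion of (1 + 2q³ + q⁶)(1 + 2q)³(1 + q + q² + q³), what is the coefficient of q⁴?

(1 + 2q³ + q⁶) has coefficients 1,0,0,2,0 for degrees 0…4.
(1 + 2q)³ has coefficients 1,6,12,8,0 for degrees 0…4.
Finally multiplying by (1 + q + q² + q³), the product of all factors after the first has coefficients 1,7,19,27,26 for degrees 0…4.
[q⁴] = 1·26 + 2·7 = 40.

40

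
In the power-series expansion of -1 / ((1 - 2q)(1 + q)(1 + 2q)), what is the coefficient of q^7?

85

Partial fractions give a closed form: a_n = (-1/3)·2^n + (1/3)·(-1)^n + (-1)·(-2)^n.
At n = 7: a_7 = 85.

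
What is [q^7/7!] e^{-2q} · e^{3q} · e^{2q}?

The EGF product rule gives c_7 = Σ_{k_1+k_2+k_3=7} C(7; k_1,k_2,k_3) · ∏ g_i(k_i), where e^{-2q} gives (-2)^k; e^{3q} gives (3)^k; e^{2q} gives (2)^k.
g_1(k) for k = 0…7: 1, -2, 4, -8, 16, -32, 64, -128.
g_2(k) for k = 0…7: 1, 3, 9, 27, 81, 243, 729, 2187.
g_3(k) for k = 0…7: 1, 2, 4, 8, 16, 32, 64, 128.
First combine the last two factors: h(k) = Σ_j C(k,j)·g_2(j)·g_3(k−j) for k = 0…7: 1, 5, 25, 125, 625, 3125, 15625, 78125.
c_7 = Σ_k C(7,k)·g_1(k)·h(7−k) = 1·1·78125 + 7·(-2)·15625 + 21·4·3125 + 35·(-8)·625 + 35·16·125 + 21·(-32)·25 + 7·64·5 + 1·(-128)·1 = 78125 − 218750 + 262500 − 175000 + 70000 − 16800 + 2240 − 128 = 2187.

2187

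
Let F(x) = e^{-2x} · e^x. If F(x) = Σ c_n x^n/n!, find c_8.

1

The EGF product rule gives c_8 = Σ_{k_1+k_2=8} C(8; k_1,k_2) · ∏ g_i(k_i), where e^{-2x} gives (-2)^k; e^x gives (1)^k.
g_1(k) for k = 0…8: 1, -2, 4, -8, 16, -32, 64, -128, 256.
g_2(k) for k = 0…8: 1, 1, 1, 1, 1, 1, 1, 1, 1.
c_8 = Σ_k C(8,k)·g_1(k)·g_2(8−k) = 1·1·1 + 8·(-2)·1 + 28·4·1 + 56·(-8)·1 + 70·16·1 + 56·(-32)·1 + 28·64·1 + 8·(-128)·1 + 1·256·1 = 1 − 16 + 112 − 448 + 1120 − 1792 + 1792 − 1024 + 256 = 1.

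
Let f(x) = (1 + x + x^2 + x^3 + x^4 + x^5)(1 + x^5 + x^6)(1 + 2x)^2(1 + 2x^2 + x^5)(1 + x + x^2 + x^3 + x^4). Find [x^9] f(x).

(1 + x + x^2 + x^3 + x^4 + x^5) has coefficients 1,1,1,1,1,1 for degrees 0…5.
(1 + x^5 + x^6) has coefficients 1,0,0,0,0,1,1,0,0,0 for degrees 0…9.
Multiplying by (1 + 2x)^2 gives running coefficients 1,4,4,0,0,1,5,8,4,0 for degrees 0…9.
Multiplying by (1 + 2x^2 + x^5) gives running coefficients 1,4,6,8,8,2,9,14,14,16 for degrees 0…9.
Finally multiplying by (1 + x + x^2 + x^3 + x^4), the product of all factors after the first has coefficients 1,5,11,19,27,28,33,41,47,55 for degrees 0…9.
[x^9] = 1·55 + 1·47 + 1·41 + 1·33 + 1·28 + 1·27 = 231.

231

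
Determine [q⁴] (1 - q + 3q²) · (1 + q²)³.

(1 - q + 3q²) has coefficients 1,-1,3 for degrees 0…2.
(1 + q²)³ has coefficients 1,0,3,0,3 for degrees 0…4.
[q⁴] = 1·3 − 1·0 + 3·3 = 12.

12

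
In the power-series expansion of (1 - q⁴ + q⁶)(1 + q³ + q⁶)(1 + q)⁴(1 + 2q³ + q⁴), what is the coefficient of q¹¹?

19

(1 - q⁴ + q⁶) has coefficients 1,0,0,0,-1,0,1 for degrees 0…6.
(1 + q³ + q⁶) has coefficients 1,0,0,1,0,0,1,0,0,0,0,0 for degrees 0…11.
Multiplying by (1 + q)⁴ gives running coefficients 1,4,6,5,5,6,5,5,6,4,1,0 for degrees 0…11.
Finally multiplying by (1 + 2q³ + q⁴), the product of all factors after the first has coefficients 1,4,6,7,14,22,21,20,23,20,16,17 for degrees 0…11.
[q¹¹] = 1·17 − 1·20 + 1·22 = 19.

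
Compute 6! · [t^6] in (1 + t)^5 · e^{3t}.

83079

The EGF product rule gives c_6 = Σ_{k_1+k_2=6} C(6; k_1,k_2) · ∏ g_i(k_i), where (1+t)^5 gives the falling factorial (5)_k; e^{3t} gives (3)^k.
g_1(k) for k = 0…6: 1, 5, 20, 60, 120, 120, 0.
g_2(k) for k = 0…6: 1, 3, 9, 27, 81, 243, 729.
c_6 = Σ_k C(6,k)·g_1(k)·g_2(6−k) = 1·1·729 + 6·5·243 + 15·20·81 + 20·60·27 + 15·120·9 + 6·120·3 = 729 + 7290 + 24300 + 32400 + 16200 + 2160 = 83079.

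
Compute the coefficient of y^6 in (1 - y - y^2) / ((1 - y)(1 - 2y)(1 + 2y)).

43

Partial fractions give a closed form: a_n = (1/3)·1^n + (1/4)·2^n + (5/12)·(-2)^n.
At n = 6: a_6 = 43.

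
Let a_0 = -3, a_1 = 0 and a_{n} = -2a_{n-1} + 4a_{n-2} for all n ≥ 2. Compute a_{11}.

The ordinary generating function has denominator 1 + 2z - 4z^2.
Iterating the recurrence: a_0,…,a_{11} = -3, 0, -12, 24, -96, 288, -960, 3072, -9984, 32256, -104448, 337920.

337920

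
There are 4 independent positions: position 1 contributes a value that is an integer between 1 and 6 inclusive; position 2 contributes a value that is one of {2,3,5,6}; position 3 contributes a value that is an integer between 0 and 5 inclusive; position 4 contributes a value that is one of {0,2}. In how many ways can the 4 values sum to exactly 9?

The generating function for the choices is (y + y^2 + y^3 + y^4 + y^5 + y^6)·(y^2 + y^3 + y^5 + y^6)·(1 + y + y^2 + y^3 + y^4 + y^5)·(1 + y^2); the count is [y^9].
(y + y^2 + y^3 + y^4 + y^5 + y^6) has coefficients 0,1,1,1,1,1,1 for degrees 0…6.
(y^2 + y^3 + y^5 + y^6) has coefficients 0,0,1,1,0,1,1,0,0,0 for degrees 0…9.
Multiplying by (1 + y + y^2 + y^3 + y^4 + y^5) gives running coefficients 0,0,1,2,2,3,4,4,3,2 for degrees 0…9.
Finally multiplying by (1 + y^2), the product of all factors after the first has coefficients 0,0,1,2,3,5,6,7,7,6 for degrees 0…9.
[y^9] = 1·7 + 1·7 + 1·6 + 1·5 + 1·3 + 1·2 = 30.

30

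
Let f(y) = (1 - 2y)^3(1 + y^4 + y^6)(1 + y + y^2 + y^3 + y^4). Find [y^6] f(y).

12

(1 - 2y)^3 has coefficients 1,-6,12,-8 for degrees 0…3.
(1 + y^4 + y^6) has coefficients 1,0,0,0,1,0,1 for degrees 0…6.
Finally multiplying by (1 + y + y^2 + y^3 + y^4), the product of all factors after the first has coefficients 1,1,1,1,2,1,2 for degrees 0…6.
[y^6] = 1·2 − 6·1 + 12·2 − 8·1 = 12.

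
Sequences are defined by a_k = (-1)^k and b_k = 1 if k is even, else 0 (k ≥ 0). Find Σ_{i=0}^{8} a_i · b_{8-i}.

The convolution is the x^8 coefficient of A(x)B(x).
Σ = 1·1 − 1·0 + 1·1 − 1·0 + 1·1 − 1·0 + 1·1 − 1·0 + 1·1 = 5.

5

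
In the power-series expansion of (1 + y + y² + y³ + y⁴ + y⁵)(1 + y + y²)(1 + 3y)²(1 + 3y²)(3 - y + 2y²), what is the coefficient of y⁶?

648

(1 + y + y² + y³ + y⁴ + y⁵) has coefficients 1,1,1,1,1,1 for degrees 0…5.
(1 + y + y²) has coefficients 1,1,1,0,0,0,0 for degrees 0…6.
Multiplying by (1 + 3y)² gives running coefficients 1,7,16,15,9,0,0 for degrees 0…6.
Multiplying by (1 + 3y²) gives running coefficients 1,7,19,36,57,45,27 for degrees 0…6.
Finally multiplying by (3 - y + 2y²), the product of all factors after the first has coefficients 3,20,52,103,173,150,150 for degrees 0…6.
[y⁶] = 1·150 + 1·150 + 1·173 + 1·103 + 1·52 + 1·20 = 648.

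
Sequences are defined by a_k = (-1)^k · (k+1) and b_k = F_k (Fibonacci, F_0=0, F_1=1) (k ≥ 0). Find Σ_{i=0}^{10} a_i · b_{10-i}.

Write out a_i and b_{10-i} for i = 0,…,10 and sum the products.
Σ = 1·55 − 2·34 + 3·21 − 4·13 + 5·8 − 6·5 + 7·3 − 8·2 + 9·1 − 10·1 + 11·0 = 12.

12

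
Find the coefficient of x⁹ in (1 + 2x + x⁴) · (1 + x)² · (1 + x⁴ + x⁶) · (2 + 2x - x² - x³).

7

(1 + 2x + x⁴) has coefficients 1,2,0,0,1 for degrees 0…4.
(1 + x)² has coefficients 1,2,1,0,0,0,0,0,0,0 for degrees 0…9.
Multiplying by (1 + x⁴ + x⁶) gives running coefficients 1,2,1,0,1,2,2,2,1,0 for degrees 0…9.
Finally multiplying by (2 + 2x - x² - x³), the product of all factors after the first has coefficients 2,6,5,-1,-1,5,7,5,2,-2 for degrees 0…9.
[x⁹] = 1·(-2) + 2·2 + 1·5 = 7.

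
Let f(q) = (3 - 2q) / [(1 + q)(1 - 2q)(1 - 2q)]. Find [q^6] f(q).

The denominator gives the recurrence a_n = 3a_(n−1) − 4a_(n−3) for n ≥ 3; the numerator fixes a_0 = 3, a_1 = 7, a_2 = 21.
Iterating: 3, 7, 21, 51, 125, 291, 669, so a_6 = 669.

669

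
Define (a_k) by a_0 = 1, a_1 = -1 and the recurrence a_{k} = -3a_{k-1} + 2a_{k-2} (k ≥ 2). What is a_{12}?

The ordinary generating function has denominator 1 + 3y - 2y^2.
Iterating the recurrence: a_0,…,a_{12} = 1, -1, 5, -17, 61, -217, 773, -2753, 9805, -34921, 124373, -442961, 1577629.

1577629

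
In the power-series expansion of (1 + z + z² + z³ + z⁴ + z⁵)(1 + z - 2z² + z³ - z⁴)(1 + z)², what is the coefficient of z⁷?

(1 + z + z² + z³ + z⁴ + z⁵) has coefficients 1,1,1,1,1,1 for degrees 0…5.
(1 + z - 2z² + z³ - z⁴) has coefficients 1,1,-2,1,-1,0,0,0 for degrees 0…7.
Finally multiplying by (1 + z)², the product of all factors after the first has coefficients 1,3,1,-2,-1,-1,-1,0 for degrees 0…7.
[z⁷] = 1·0 + 1·(-1) + 1·(-1) + 1·(-1) + 1·(-2) + 1·1 = -4.

-4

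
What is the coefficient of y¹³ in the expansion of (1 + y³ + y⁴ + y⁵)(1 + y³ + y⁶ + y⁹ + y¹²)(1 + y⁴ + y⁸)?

(1 + y³ + y⁴ + y⁵) has coefficients 1,0,0,1,1,1 for degrees 0…5.
(1 + y³ + y⁶ + y⁹ + y¹²) has coefficients 1,0,0,1,0,0,1,0,0,1,0,0,1,0 for degrees 0…13.
Finally multiplying by (1 + y⁴ + y⁸), the product of all factors after the first has coefficients 1,0,0,1,1,0,1,1,1,1,1,1,1,1 for degrees 0…13.
[y¹³] = 1·1 + 1·1 + 1·1 + 1·1 = 4.

4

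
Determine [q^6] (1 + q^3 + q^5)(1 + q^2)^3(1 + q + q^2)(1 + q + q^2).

23

(1 + q^3 + q^5) has coefficients 1,0,0,1,0,1 for degrees 0…5.
(1 + q^2)^3 has coefficients 1,0,3,0,3,0,1 for degrees 0…6.
Multiplying by (1 + q + q^2) gives running coefficients 1,1,4,3,6,3,4 for degrees 0…6.
Finally multiplying by (1 + q + q^2), the product of all factors after the first has coefficients 1,2,6,8,13,12,13 for degrees 0…6.
[q^6] = 1·13 + 1·8 + 1·2 = 23.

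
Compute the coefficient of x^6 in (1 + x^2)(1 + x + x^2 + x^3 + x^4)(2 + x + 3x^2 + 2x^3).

(1 + x^2) has coefficients 1,0,1 for degrees 0…2.
(1 + x + x^2 + x^3 + x^4) has coefficients 1,1,1,1,1,0,0 for degrees 0…6.
Finally multiplying by (2 + x + 3x^2 + 2x^3), the product of all factors after the first has coefficients 2,3,6,8,8,6,5 for degrees 0…6.
[x^6] = 1·5 + 1·8 = 13.

13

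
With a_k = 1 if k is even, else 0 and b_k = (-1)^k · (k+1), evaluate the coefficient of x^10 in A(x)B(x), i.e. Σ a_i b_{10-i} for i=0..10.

Write out a_i and b_{10-i} for i = 0,…,10 and sum the products.
Σ = 1·11 + 0·(-10) + 1·9 + 0·(-8) + 1·7 + 0·(-6) + 1·5 + 0·(-4) + 1·3 + 0·(-2) + 1·1 = 36.

36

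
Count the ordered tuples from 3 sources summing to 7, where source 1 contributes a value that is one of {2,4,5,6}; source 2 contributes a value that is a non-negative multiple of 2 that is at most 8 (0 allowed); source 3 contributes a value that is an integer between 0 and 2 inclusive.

The generating function for the choices is (q² + q⁴ + q⁵ + q⁶)·(1 + q² + q⁴ + q⁶ + q⁸)·(1 + q + q²); the count is [q⁷].
(q² + q⁴ + q⁵ + q⁶) has coefficients 0,0,1,0,1,1,1 for degrees 0…6.
(1 + q² + q⁴ + q⁶ + q⁸) has coefficients 1,0,1,0,1,0,1,0 for degrees 0…7.
Finally multiplying by (1 + q + q²), the product of all factors after the first has coefficients 1,1,2,1,2,1,2,1 for degrees 0…7.
[q⁷] = 1·1 + 1·1 + 1·2 + 1·1 = 5.

5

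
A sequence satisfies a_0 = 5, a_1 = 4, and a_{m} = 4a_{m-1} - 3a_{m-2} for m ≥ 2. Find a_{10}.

The ordinary generating function has denominator 1 - 4x + 3x^2.
Iterating the recurrence: a_0,…,a_{10} = 5, 4, 1, -8, -35, -116, -359, -1088, -3275, -9836, -29519.

-29519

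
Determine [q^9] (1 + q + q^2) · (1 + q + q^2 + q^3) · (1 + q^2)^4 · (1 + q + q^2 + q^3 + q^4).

(1 + q + q^2) has coefficients 1,1,1 for degrees 0…2.
(1 + q + q^2 + q^3) has coefficients 1,1,1,1,0,0,0,0,0,0 for degrees 0…9.
Multiplying by (1 + q^2)^4 gives running coefficients 1,1,5,5,10,10,10,10,5,5 for degrees 0…9.
Finally multiplying by (1 + q + q^2 + q^3 + q^4), the product of all factors after the first has coefficients 1,2,7,12,22,31,40,45,45,40 for degrees 0…9.
[q^9] = 1·40 + 1·45 + 1·45 = 130.

130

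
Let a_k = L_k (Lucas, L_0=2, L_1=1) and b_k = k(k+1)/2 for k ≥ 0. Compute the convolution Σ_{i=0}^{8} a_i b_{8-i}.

442

Write out a_i and b_{8-i} for i = 0,…,8 and sum the products.
Σ = 2·36 + 1·28 + 3·21 + 4·15 + 7·10 + 11·6 + 18·3 + 29·1 + 47·0 = 442.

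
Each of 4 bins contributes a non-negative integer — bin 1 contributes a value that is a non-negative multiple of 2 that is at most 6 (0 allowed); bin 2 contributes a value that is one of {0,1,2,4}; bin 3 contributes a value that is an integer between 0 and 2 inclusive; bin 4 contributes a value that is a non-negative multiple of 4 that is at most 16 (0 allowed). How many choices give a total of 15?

10

The generating function for the choices is (1 + y^2 + y^4 + y^6)·(1 + y + y^2 + y^4)·(1 + y + y^2)·(1 + y^4 + y^8 + y^12 + y^16); the count is [y^15].
(1 + y^2 + y^4 + y^6) has coefficients 1,0,1,0,1,0,1 for degrees 0…6.
(1 + y + y^2 + y^4) has coefficients 1,1,1,0,1,0,0,0,0,0,0,0,0,0,0,0 for degrees 0…15.
Multiplying by (1 + y + y^2) gives running coefficients 1,2,3,2,2,1,1,0,0,0,0,0,0,0,0,0 for degrees 0…15.
Finally multiplying by (1 + y^4 + y^8 + y^12 + y^16), the product of all factors after the first has coefficients 1,2,3,2,3,3,4,2,3,3,4,2,3,3,4,2 for degrees 0…15.
[y^15] = 1·2 + 1·3 + 1·2 + 1·3 = 10.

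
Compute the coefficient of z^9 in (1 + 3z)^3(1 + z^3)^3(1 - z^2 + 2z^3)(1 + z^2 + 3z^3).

574

(1 + 3z)^3 has coefficients 1,9,27,27 for degrees 0…3.
(1 + z^3)^3 has coefficients 1,0,0,3,0,0,3,0,0,1 for degrees 0…9.
Multiplying by (1 - z^2 + 2z^3) gives running coefficients 1,0,-1,5,0,-3,9,0,-3,7 for degrees 0…9.
Finally multiplying by (1 + z^2 + 3z^3), the product of all factors after the first has coefficients 1,0,0,8,-1,-1,24,-3,-3,34 for degrees 0…9.
[z^9] = 1·34 + 9·(-3) + 27·(-3) + 27·24 = 574.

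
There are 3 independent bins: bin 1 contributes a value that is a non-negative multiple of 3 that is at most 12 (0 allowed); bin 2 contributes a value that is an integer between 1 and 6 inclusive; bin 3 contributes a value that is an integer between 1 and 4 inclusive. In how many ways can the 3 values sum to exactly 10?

The generating function for the choices is (1 + t^3 + t^6 + t^9 + t^12)·(t + t^2 + t^3 + t^4 + t^5 + t^6)·(t + t^2 + t^3 + t^4); the count is [t^10].
(1 + t^3 + t^6 + t^9 + t^12) has coefficients 1,0,0,1,0,0,1,0,0,1,0 for degrees 0…10.
(t + t^2 + t^3 + t^4 + t^5 + t^6) has coefficients 0,1,1,1,1,1,1,0,0,0,0 for degrees 0…10.
Finally multiplying by (t + t^2 + t^3 + t^4), the product of all factors after the first has coefficients 0,0,1,2,3,4,4,4,3,2,1 for degrees 0…10.
[t^10] = 1·1 + 1·4 + 1·3 + 1·0 = 8.

8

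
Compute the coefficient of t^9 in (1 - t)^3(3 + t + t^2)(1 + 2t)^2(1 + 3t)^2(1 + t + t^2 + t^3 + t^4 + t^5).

-14

(1 - t)^3 has coefficients 1,-3,3,-1 for degrees 0…3.
(3 + t + t^2) has coefficients 3,1,1,0,0,0,0,0,0,0 for degrees 0…9.
Multiplying by (1 + 2t)^2 gives running coefficients 3,13,17,8,4,0,0,0,0,0 for degrees 0…9.
Multiplying by (1 + 3t)^2 gives running coefficients 3,31,122,227,205,96,36,0,0,0 for degrees 0…9.
Finally multiplying by (1 + t + t^2 + t^3 + t^4 + t^5), the product of all factors after the first has coefficients 3,34,156,383,588,684,717,686,564,337 for degrees 0…9.
[t^9] = 1·337 − 3·564 + 3·686 − 1·717 = -14.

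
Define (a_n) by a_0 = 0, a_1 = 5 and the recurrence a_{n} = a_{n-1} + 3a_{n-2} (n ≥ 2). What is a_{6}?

200

The ordinary generating function has denominator 1 - y - 3y^2.
Iterating the recurrence: a_0,…,a_{6} = 0, 5, 5, 20, 35, 95, 200.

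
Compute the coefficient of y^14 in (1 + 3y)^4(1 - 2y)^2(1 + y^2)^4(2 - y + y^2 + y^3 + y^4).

(1 + 3y)^4 has coefficients 1,12,54,108,81 for degrees 0…4.
(1 - 2y)^2 has coefficients 1,-4,4,0,0,0,0,0,0,0,0,0,0,0,0 for degrees 0…14.
Multiplying by (1 + y^2)^4 gives running coefficients 1,-4,8,-16,22,-24,28,-16,17,-4,4,0,0,0,0 for degrees 0…14.
Finally multiplying by (2 - y + y^2 + y^3 + y^4), the product of all factors after the first has coefficients 2,-9,21,-43,65,-82,94,-78,76,-37,41,-7,17,0,4 for degrees 0…14.
[y^14] = 1·4 + 12·0 + 54·17 + 108·(-7) + 81·41 = 3487.

3487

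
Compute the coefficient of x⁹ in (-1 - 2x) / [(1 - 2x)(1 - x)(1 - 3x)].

Partial fractions give a closed form: a_n = (8)·2^n + (-3/2)·1^n + (-15/2)·3^n.
At n = 9: a_9 = -143528.

-143528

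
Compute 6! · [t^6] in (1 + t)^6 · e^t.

13327

The EGF product rule gives c_6 = Σ_{k_1+k_2=6} C(6; k_1,k_2) · ∏ g_i(k_i), where (1+t)^6 gives the falling factorial (6)_k; e^t gives (1)^k.
g_1(k) for k = 0…6: 1, 6, 30, 120, 360, 720, 720.
g_2(k) for k = 0…6: 1, 1, 1, 1, 1, 1, 1.
c_6 = Σ_k C(6,k)·g_1(k)·g_2(6−k) = 1·1·1 + 6·6·1 + 15·30·1 + 20·120·1 + 15·360·1 + 6·720·1 + 1·720·1 = 1 + 36 + 450 + 2400 + 5400 + 4320 + 720 = 13327.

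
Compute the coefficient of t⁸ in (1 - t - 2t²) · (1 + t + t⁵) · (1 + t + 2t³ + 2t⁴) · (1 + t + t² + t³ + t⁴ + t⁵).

-25

(1 - t - 2t²) has coefficients 1,-1,-2 for degrees 0…2.
(1 + t + t⁵) has coefficients 1,1,0,0,0,1,0,0,0 for degrees 0…8.
Multiplying by (1 + t + 2t³ + 2t⁴) gives running coefficients 1,2,1,2,4,3,1,0,2 for degrees 0…8.
Finally multiplying by (1 + t + t² + t³ + t⁴ + t⁵), the product of all factors after the first has coefficients 1,3,4,6,10,13,13,11,12 for degrees 0…8.
[t⁸] = 1·12 − 1·11 − 2·13 = -25.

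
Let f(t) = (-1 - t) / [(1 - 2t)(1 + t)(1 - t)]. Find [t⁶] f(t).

The denominator gives the recurrence a_n = 2a_(n−1) + a_(n−2) − 2a_(n−3) for n ≥ 3; the numerator fixes a_0 = -1, a_1 = -3, a_2 = -7.
Iterating: -1, -3, -7, -15, -31, -63, -127, so a_6 = -127.

-127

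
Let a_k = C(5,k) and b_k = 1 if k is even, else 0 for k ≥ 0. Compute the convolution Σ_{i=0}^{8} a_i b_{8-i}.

Write out a_i and b_{8-i} for i = 0,…,8 and sum the products.
Σ = 1·1 + 5·0 + 10·1 + 10·0 + 5·1 + 1·0 + 0·1 + 0·0 + 0·1 = 16.

16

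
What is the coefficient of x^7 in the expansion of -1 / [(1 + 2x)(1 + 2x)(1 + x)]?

The denominator gives the recurrence a_n = −5a_(n−1) − 8a_(n−2) − 4a_(n−3) for n ≥ 3; the numerator fixes a_0 = -1, a_1 = 5, a_2 = -17.
Iterating: -1, 5, -17, 49, -129, 321, -769, 1793, so a_7 = 1793.

1793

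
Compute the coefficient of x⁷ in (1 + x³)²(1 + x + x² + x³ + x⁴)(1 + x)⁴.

(1 + x³)² has coefficients 1,0,0,2,0,0,1 for degrees 0…6.
(1 + x + x² + x³ + x⁴) has coefficients 1,1,1,1,1,0,0,0 for degrees 0…7.
Finally multiplying by (1 + x)⁴, the product of all factors after the first has coefficients 1,5,11,15,16,15,11,5 for degrees 0…7.
[x⁷] = 1·5 + 2·16 + 1·5 = 42.

42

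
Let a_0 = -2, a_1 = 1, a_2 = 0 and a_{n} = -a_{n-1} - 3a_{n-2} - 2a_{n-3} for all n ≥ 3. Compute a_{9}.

9

The ordinary generating function has denominator 1 + z + 3z^2 + 2z^3.
Iterating the recurrence: a_0,…,a_{9} = -2, 1, 0, 1, -3, 0, 7, -1, -20, 9.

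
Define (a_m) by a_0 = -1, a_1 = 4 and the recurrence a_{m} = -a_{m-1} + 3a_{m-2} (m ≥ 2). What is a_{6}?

The ordinary generating function has denominator 1 + x - 3x^2.
Iterating the recurrence: a_0,…,a_{6} = -1, 4, -7, 19, -40, 97, -217.

-217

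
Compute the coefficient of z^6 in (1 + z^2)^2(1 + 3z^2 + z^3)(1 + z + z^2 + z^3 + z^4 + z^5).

18

(1 + z^2)^2 has coefficients 1,0,2,0,1 for degrees 0…4.
(1 + 3z^2 + z^3) has coefficients 1,0,3,1,0,0,0 for degrees 0…6.
Finally multiplying by (1 + z + z^2 + z^3 + z^4 + z^5), the product of all factors after the first has coefficients 1,1,4,5,5,5,4 for degrees 0…6.
[z^6] = 1·4 + 2·5 + 1·4 = 18.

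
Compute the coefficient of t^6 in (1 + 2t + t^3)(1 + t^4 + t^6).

1

(1 + 2t + t^3) has coefficients 1,2,0,1 for degrees 0…3.
(1 + t^4 + t^6) has coefficients 1,0,0,0,1,0,1 for degrees 0…6.
[t^6] = 1·1 + 2·0 + 1·0 = 1.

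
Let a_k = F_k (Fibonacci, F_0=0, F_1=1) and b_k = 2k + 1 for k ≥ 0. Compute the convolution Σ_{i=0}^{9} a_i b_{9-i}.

This is [x^9] in the product of the two ordinary generating functions.
Σ = 0·19 + 1·17 + 1·15 + 2·13 + 3·11 + 5·9 + 8·7 + 13·5 + 21·3 + 34·1 = 354.

354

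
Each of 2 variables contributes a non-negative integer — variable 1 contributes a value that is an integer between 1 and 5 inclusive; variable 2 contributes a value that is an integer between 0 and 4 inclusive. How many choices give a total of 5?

The generating function for the choices is (x + x² + x³ + x⁴ + x⁵)·(1 + x + x² + x³ + x⁴); the count is [x⁵].
(x + x² + x³ + x⁴ + x⁵) has coefficients 0,1,1,1,1,1 for degrees 0…5.
(1 + x + x² + x³ + x⁴) has coefficients 1,1,1,1,1,0 for degrees 0…5.
[x⁵] = 1·1 + 1·1 + 1·1 + 1·1 + 1·1 = 5.

5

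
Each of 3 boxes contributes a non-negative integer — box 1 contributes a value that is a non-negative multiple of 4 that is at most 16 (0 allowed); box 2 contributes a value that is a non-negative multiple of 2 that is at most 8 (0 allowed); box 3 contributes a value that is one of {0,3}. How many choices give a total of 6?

2

The generating function for the choices is (1 + z⁴ + z⁸ + z¹² + z¹⁶)·(1 + z² + z⁴ + z⁶ + z⁸)·(1 + z³); the count is [z⁶].
(1 + z⁴ + z⁸ + z¹² + z¹⁶) has coefficients 1,0,0,0,1,0,0 for degrees 0…6.
(1 + z² + z⁴ + z⁶ + z⁸) has coefficients 1,0,1,0,1,0,1 for degrees 0…6.
Finally multiplying by (1 + z³), the product of all factors after the first has coefficients 1,0,1,1,1,1,1 for degrees 0…6.
[z⁶] = 1·1 + 1·1 = 2.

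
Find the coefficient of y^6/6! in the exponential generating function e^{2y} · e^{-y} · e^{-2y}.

The EGF product rule gives c_6 = Σ_{k_1+k_2+k_3=6} C(6; k_1,k_2,k_3) · ∏ g_i(k_i), where e^{2y} gives (2)^k; e^{-y} gives (-1)^k; e^{-2y} gives (-2)^k.
g_1(k) for k = 0…6: 1, 2, 4, 8, 16, 32, 64.
g_2(k) for k = 0…6: 1, -1, 1, -1, 1, -1, 1.
g_3(k) for k = 0…6: 1, -2, 4, -8, 16, -32, 64.
First combine the last two factors: h(k) = Σ_j C(k,j)·g_2(j)·g_3(k−j) for k = 0…6: 1, -3, 9, -27, 81, -243, 729.
c_6 = Σ_k C(6,k)·g_1(k)·h(6−k) = 1·1·729 + 6·2·(-243) + 15·4·81 + 20·8·(-27) + 15·16·9 + 6·32·(-3) + 1·64·1 = 729 − 2916 + 4860 − 4320 + 2160 − 576 + 64 = 1.

1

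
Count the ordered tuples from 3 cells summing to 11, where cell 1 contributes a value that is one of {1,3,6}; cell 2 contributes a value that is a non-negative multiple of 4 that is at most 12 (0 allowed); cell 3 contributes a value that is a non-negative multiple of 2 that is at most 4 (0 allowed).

The generating function for the choices is (x + x³ + x⁶)·(1 + x⁴ + x⁸ + x¹²)·(1 + x² + x⁴); the count is [x¹¹].
(x + x³ + x⁶) has coefficients 0,1,0,1,0,0,1 for degrees 0…6.
(1 + x⁴ + x⁸ + x¹²) has coefficients 1,0,0,0,1,0,0,0,1,0,0,0 for degrees 0…11.
Finally multiplying by (1 + x² + x⁴), the product of all factors after the first has coefficients 1,0,1,0,2,0,1,0,2,0,1,0 for degrees 0…11.
[x¹¹] = 1·1 + 1·2 + 1·0 = 3.

3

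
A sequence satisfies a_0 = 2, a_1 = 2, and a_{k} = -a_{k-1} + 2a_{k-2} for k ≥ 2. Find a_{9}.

The ordinary generating function has denominator 1 + q - 2q^2.
Iterating the recurrence: a_0,…,a_{9} = 2, 2, 2, 2, 2, 2, 2, 2, 2, 2.

2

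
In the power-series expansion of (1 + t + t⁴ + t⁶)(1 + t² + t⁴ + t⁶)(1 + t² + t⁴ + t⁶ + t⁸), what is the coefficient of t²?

(1 + t + t⁴ + t⁶) has coefficients 1,1,0 for degrees 0…2.
(1 + t² + t⁴ + t⁶) has coefficients 1,0,1 for degrees 0…2.
Finally multiplying by (1 + t² + t⁴ + t⁶ + t⁸), the product of all factors after the first has coefficients 1,0,2 for degrees 0…2.
[t²] = 1·2 + 1·0 = 2.

2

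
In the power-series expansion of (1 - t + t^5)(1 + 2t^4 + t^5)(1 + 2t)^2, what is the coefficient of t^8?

(1 - t + t^5) has coefficients 1,-1,0,0,0,1 for degrees 0…5.
(1 + 2t^4 + t^5) has coefficients 1,0,0,0,2,1,0,0,0 for degrees 0…8.
Finally multiplying by (1 + 2t)^2, the product of all factors after the first has coefficients 1,4,4,0,2,9,12,4,0 for degrees 0…8.
[t^8] = 1·0 − 1·4 + 1·0 = -4.

-4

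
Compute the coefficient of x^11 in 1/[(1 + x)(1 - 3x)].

132860

The denominator gives the recurrence a_n = 2a_(n−1) + 3a_(n−2) for n ≥ 2; the numerator fixes a_0 = 1, a_1 = 2.
Iterating: 1, 2, 7, 20, 61, 182, 547, 1640, 4921, 14762, 44287, 132860, so a_11 = 132860.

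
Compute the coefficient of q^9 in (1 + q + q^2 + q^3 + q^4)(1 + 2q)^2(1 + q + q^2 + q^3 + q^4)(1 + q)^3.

204

(1 + q + q^2 + q^3 + q^4) has coefficients 1,1,1,1,1 for degrees 0…4.
(1 + 2q)^2 has coefficients 1,4,4,0,0,0,0,0,0,0 for degrees 0…9.
Multiplying by (1 + q + q^2 + q^3 + q^4) gives running coefficients 1,5,9,9,9,8,4,0,0,0 for degrees 0…9.
Finally multiplying by (1 + q)^3, the product of all factors after the first has coefficients 1,8,27,52,68,71,64,45,20,4 for degrees 0…9.
[q^9] = 1·4 + 1·20 + 1·45 + 1·64 + 1·71 = 204.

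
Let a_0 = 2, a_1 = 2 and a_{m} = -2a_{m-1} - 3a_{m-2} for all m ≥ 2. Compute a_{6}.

The ordinary generating function has denominator 1 + 2y + 3y^2.
Iterating the recurrence: a_0,…,a_{6} = 2, 2, -10, 14, 2, -46, 86.

86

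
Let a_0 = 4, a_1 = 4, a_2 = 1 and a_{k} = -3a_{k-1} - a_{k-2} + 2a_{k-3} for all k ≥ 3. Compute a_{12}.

3499

The ordinary generating function has denominator 1 + 3z + z^2 - 2z^3.
Iterating the recurrence: a_0,…,a_{12} = 4, 4, 1, 1, 4, -11, 31, -74, 169, -371, 796, -1679, 3499.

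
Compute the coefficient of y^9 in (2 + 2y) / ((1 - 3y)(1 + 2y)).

31288

Partial fractions give a closed form: a_n = (8/5)·3^n + (2/5)·(-2)^n.
At n = 9: a_9 = 31288.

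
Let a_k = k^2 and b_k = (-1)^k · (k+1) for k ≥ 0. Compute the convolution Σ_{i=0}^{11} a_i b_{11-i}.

36

Write out a_i and b_{11-i} for i = 0,…,11 and sum the products.
Σ = 0·(-12) + 1·11 + 4·(-10) + 9·9 + 16·(-8) + 25·7 + 36·(-6) + 49·5 + 64·(-4) + 81·3 + 100·(-2) + 121·1 = 36.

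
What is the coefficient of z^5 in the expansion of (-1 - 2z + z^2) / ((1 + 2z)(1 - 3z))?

-230

The denominator gives the recurrence a_n = a_(n−1) + 6a_(n−2) for n ≥ 3; the numerator fixes a_0 = -1, a_1 = -3, a_2 = -8.
Iterating: -1, -3, -8, -26, -74, -230, so a_5 = -230.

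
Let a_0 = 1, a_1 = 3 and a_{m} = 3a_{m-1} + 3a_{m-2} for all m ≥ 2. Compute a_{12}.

The ordinary generating function has denominator 1 - 3t - 3t^2.
Iterating the recurrence: a_0,…,a_{12} = 1, 3, 12, 45, 171, 648, 2457, 9315, 35316, 133893, 507627, 1924560, 7296561.

7296561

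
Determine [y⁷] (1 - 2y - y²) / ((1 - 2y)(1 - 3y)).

1522

The denominator gives the recurrence a_n = 5a_(n−1) − 6a_(n−2) for n ≥ 3; the numerator fixes a_0 = 1, a_1 = 3, a_2 = 8.
Iterating: 1, 3, 8, 22, 62, 178, 518, 1522, so a_7 = 1522.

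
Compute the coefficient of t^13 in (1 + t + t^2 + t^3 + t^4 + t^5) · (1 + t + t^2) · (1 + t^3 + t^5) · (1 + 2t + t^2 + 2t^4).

(1 + t + t^2 + t^3 + t^4 + t^5) has coefficients 1,1,1,1,1,1 for degrees 0…5.
(1 + t + t^2) has coefficients 1,1,1,0,0,0,0,0,0,0,0,0,0,0 for degrees 0…13.
Multiplying by (1 + t^3 + t^5) gives running coefficients 1,1,1,1,1,2,1,1,0,0,0,0,0,0 for degrees 0…13.
Finally multiplying by (1 + 2t + t^2 + 2t^4), the product of all factors after the first has coefficients 1,3,4,4,6,7,8,7,5,5,2,2,0,0 for degrees 0…13.
[t^13] = 1·0 + 1·0 + 1·2 + 1·2 + 1·5 + 1·5 = 14.

14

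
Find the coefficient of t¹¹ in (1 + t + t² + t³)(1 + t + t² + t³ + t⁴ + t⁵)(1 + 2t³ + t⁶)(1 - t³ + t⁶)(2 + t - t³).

(1 + t + t² + t³) has coefficients 1,1,1,1 for degrees 0…3.
(1 + t + t² + t³ + t⁴ + t⁵) has coefficients 1,1,1,1,1,1,0,0,0,0,0,0 for degrees 0…11.
Multiplying by (1 + 2t³ + t⁶) gives running coefficients 1,1,1,3,3,3,3,3,3,1,1,1 for degrees 0…11.
Multiplying by (1 - t³ + t⁶) gives running coefficients 1,1,1,2,2,2,1,1,1,1,1,1 for degrees 0…11.
Finally multiplying by (2 + t - t³), the product of all factors after the first has coefficients 2,3,3,4,5,5,2,1,1,2,2,2 for degrees 0…11.
[t¹¹] = 1·2 + 1·2 + 1·2 + 1·1 = 7.

7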